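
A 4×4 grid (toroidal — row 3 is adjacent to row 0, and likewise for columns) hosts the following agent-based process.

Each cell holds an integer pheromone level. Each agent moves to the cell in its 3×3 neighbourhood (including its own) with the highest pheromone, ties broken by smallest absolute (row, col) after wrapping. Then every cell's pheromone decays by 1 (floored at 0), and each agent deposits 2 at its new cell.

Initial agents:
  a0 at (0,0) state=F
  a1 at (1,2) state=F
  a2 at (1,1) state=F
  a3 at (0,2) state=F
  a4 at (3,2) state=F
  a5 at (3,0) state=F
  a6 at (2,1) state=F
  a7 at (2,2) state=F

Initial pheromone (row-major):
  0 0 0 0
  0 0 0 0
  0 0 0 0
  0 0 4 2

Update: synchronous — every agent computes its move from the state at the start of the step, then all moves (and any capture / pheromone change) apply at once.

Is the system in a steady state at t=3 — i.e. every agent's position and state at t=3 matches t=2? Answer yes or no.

no

t=1: a0@(3,3) a1@(0,1) a2@(0,0) a3@(3,2) a4@(3,2) a5@(3,3) a6@(3,2) a7@(3,2) | pheromone: 2 2 0 0 / 0 0 0 0 / 0 0 0 0 / 0 0 11 5
t=2: a0@(3,2) a1@(3,2) a2@(3,3) a3@(3,2) a4@(3,2) a5@(3,2) a6@(3,2) a7@(3,2) | pheromone: 1 1 0 0 / 0 0 0 0 / 0 0 0 0 / 0 0 24 6
t=3: a0@(3,2) a1@(3,2) a2@(3,2) a3@(3,2) a4@(3,2) a5@(3,2) a6@(3,2) a7@(3,2) | pheromone: 0 0 0 0 / 0 0 0 0 / 0 0 0 0 / 0 0 39 5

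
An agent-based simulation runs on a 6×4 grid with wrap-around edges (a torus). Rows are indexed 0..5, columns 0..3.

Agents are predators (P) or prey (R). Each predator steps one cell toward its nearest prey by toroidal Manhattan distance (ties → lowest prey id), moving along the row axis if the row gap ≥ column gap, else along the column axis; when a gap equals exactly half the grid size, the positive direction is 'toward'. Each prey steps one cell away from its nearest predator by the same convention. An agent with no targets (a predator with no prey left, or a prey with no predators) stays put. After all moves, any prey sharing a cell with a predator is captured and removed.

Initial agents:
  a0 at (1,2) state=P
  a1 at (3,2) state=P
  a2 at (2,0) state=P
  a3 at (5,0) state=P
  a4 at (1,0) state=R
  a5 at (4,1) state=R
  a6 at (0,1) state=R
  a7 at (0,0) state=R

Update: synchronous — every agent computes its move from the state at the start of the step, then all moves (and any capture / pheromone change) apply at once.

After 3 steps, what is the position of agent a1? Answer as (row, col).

(0, 2)

t=1: a0@(1,3):P a1@(4,2):P a2@(1,0):P a3@(0,0):P a5@(5,1):R a6@(5,1):R
t=2: a0@(0,3):P a1@(5,2):P a2@(0,0):P a3@(5,0):P a5@(0,1):R a6@(0,1):R
t=3: a0@(0,0):P a1@(0,2):P a2@(0,1):P a3@(0,0):P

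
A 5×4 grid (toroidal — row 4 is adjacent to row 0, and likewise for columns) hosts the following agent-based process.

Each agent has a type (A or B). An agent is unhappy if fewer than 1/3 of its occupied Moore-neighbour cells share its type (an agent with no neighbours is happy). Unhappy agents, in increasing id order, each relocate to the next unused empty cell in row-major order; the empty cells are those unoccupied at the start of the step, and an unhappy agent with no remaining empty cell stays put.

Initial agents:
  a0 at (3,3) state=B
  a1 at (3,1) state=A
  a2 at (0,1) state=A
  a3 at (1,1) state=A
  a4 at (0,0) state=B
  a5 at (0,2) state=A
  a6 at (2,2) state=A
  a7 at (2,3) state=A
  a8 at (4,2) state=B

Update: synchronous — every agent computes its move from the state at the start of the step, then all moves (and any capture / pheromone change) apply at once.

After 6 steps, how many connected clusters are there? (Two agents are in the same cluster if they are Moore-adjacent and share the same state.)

2

t=1: a0@(3,3):B a1@(3,1):A a2@(0,1):A a3@(1,1):A a4@(0,3):B a5@(0,2):A a6@(2,2):A a7@(2,3):A a8@(1,0):B
t=2: a0@(0,0):B a1@(3,1):A a2@(0,1):A a3@(1,1):A a4@(0,3):B a5@(0,2):A a6@(2,2):A a7@(2,3):A a8@(1,2):B
t=3: a0@(0,0):B a1@(3,1):A a2@(0,1):A a3@(1,1):A a4@(0,3):B a5@(0,2):A a6@(2,2):A a7@(2,3):A a8@(1,0):B
t=4: (unchanged — steady state)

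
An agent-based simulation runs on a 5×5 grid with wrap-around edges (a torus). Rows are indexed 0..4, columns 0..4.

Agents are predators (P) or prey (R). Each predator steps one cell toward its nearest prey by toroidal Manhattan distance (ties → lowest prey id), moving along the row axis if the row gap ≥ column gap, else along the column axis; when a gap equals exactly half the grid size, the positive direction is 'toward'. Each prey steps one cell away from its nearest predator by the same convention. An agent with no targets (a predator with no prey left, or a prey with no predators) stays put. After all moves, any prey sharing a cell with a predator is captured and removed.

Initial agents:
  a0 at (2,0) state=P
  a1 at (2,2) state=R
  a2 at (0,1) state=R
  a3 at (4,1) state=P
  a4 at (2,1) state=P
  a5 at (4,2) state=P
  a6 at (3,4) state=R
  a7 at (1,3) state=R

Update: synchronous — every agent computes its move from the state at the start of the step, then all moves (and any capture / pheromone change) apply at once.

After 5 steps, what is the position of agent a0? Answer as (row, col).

(3, 1)

t=1: a0@(2,1):P a1@(2,3):R a2@(1,1):R a3@(0,1):P a4@(2,2):P a5@(3,2):P a6@(4,4):R a7@(1,2):R
t=2: a0@(1,1):P a1@(2,4):R a2@(0,1):R a3@(1,1):P a4@(2,3):P a5@(2,2):P a6@(4,3):R a7@(0,2):R
t=3: a0@(0,1):P a1@(2,0):R a2@(4,1):R a3@(0,1):P a4@(2,4):P a5@(2,3):P a6@(0,3):R a7@(4,2):R
t=4: a0@(4,1):P a1@(2,1):R a2@(3,1):R a3@(4,1):P a4@(2,0):P a5@(2,4):P a6@(0,4):R a7@(3,2):R
t=5: a0@(3,1):P a1@(2,2):R a3@(3,1):P a4@(2,1):P a5@(2,0):P a6@(4,4):R a7@(2,2):R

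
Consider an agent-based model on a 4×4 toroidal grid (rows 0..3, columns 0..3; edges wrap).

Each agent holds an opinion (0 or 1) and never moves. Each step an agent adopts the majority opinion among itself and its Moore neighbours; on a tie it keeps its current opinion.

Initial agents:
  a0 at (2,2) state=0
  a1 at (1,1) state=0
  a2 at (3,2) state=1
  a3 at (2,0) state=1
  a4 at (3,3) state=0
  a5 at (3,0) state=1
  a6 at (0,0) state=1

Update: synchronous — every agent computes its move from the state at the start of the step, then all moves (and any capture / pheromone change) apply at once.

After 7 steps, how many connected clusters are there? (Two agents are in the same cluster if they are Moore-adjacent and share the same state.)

2

t=1: a0@(2,2):0 a1@(1,1):0 a2@(3,2):0 a3@(2,0):1 a4@(3,3):1 a5@(3,0):1 a6@(0,0):1
t=2: (unchanged — steady state)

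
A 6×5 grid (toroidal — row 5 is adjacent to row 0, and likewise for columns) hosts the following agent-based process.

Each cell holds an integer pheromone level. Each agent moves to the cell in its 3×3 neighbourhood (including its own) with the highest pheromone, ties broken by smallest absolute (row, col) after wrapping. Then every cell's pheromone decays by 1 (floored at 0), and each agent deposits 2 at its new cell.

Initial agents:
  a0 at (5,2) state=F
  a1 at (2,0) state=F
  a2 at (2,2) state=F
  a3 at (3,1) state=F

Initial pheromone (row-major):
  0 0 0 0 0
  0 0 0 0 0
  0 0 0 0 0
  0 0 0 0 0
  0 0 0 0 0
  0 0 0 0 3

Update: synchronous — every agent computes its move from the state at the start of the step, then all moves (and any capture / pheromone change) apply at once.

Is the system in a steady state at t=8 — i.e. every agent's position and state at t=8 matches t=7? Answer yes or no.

t=1: a0@(0,1) a1@(1,0) a2@(1,1) a3@(2,0) | pheromone: 0 2 0 0 0 / 2 2 0 0 0 / 2 0 0 0 0 / 0 0 0 0 0 / 0 0 0 0 0 / 0 0 0 0 2
t=2: a0@(0,1) a1@(0,1) a2@(0,1) a3@(1,0) | pheromone: 0 7 0 0 0 / 3 1 0 0 0 / 1 0 0 0 0 / 0 0 0 0 0 / 0 0 0 0 0 / 0 0 0 0 1
t=3: a0@(0,1) a1@(0,1) a2@(0,1) a3@(0,1) | pheromone: 0 14 0 0 0 / 2 0 0 0 0 / 0 0 0 0 0 / 0 0 0 0 0 / 0 0 0 0 0 / 0 0 0 0 0
t=4: a0@(0,1) a1@(0,1) a2@(0,1) a3@(0,1) | pheromone: 0 21 0 0 0 / 1 0 0 0 0 / 0 0 0 0 0 / 0 0 0 0 0 / 0 0 0 0 0 / 0 0 0 0 0
t=5: a0@(0,1) a1@(0,1) a2@(0,1) a3@(0,1) | pheromone: 0 28 0 0 0 / 0 0 0 0 0 / 0 0 0 0 0 / 0 0 0 0 0 / 0 0 0 0 0 / 0 0 0 0 0
t=6: a0@(0,1) a1@(0,1) a2@(0,1) a3@(0,1) | pheromone: 0 35 0 0 0 / 0 0 0 0 0 / 0 0 0 0 0 / 0 0 0 0 0 / 0 0 0 0 0 / 0 0 0 0 0
t=7: a0@(0,1) a1@(0,1) a2@(0,1) a3@(0,1) | pheromone: 0 42 0 0 0 / 0 0 0 0 0 / 0 0 0 0 0 / 0 0 0 0 0 / 0 0 0 0 0 / 0 0 0 0 0
t=8: a0@(0,1) a1@(0,1) a2@(0,1) a3@(0,1) | pheromone: 0 49 0 0 0 / 0 0 0 0 0 / 0 0 0 0 0 / 0 0 0 0 0 / 0 0 0 0 0 / 0 0 0 0 0

yes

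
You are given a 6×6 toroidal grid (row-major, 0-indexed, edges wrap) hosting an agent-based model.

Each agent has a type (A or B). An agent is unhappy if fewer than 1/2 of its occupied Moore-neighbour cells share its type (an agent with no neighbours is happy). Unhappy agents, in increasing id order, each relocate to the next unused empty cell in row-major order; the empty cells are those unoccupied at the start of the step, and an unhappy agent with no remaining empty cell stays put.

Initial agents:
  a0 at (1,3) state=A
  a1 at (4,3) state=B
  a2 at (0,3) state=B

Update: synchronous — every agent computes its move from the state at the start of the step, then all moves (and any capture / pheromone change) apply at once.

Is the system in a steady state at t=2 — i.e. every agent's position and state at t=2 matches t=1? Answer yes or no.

no

t=1: a0@(0,0):A a1@(4,3):B a2@(0,1):B
t=2: a0@(0,2):A a1@(4,3):B a2@(0,3):B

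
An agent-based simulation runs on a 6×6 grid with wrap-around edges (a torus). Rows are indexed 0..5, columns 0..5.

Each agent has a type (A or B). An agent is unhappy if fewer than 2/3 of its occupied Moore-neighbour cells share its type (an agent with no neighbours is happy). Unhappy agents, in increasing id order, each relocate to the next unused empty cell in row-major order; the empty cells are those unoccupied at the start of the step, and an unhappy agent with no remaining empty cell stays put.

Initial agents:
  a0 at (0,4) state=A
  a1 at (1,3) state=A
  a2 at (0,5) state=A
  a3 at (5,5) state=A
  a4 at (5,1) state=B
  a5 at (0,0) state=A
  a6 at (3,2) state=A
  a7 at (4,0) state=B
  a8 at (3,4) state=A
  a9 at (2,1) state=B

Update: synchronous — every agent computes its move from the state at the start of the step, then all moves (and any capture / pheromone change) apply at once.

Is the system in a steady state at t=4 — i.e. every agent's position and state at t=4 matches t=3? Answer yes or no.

no

t=1: a0@(0,4):A a1@(1,3):A a2@(0,5):A a3@(5,5):A a4@(0,1):B a5@(0,0):A a6@(0,2):A a7@(0,3):B a8@(3,4):A a9@(1,0):B
t=2: a0@(0,4):A a1@(1,3):A a2@(0,5):A a3@(5,5):A a4@(1,1):B a5@(1,2):A a6@(1,4):A a7@(1,5):B a8@(3,4):A a9@(2,0):B
t=3: a0@(0,4):A a1@(1,3):A a2@(0,5):A a3@(5,5):A a4@(0,0):B a5@(0,1):A a6@(1,4):A a7@(0,2):B a8@(3,4):A a9@(2,0):B
t=4: a0@(0,4):A a1@(1,3):A a2@(0,5):A a3@(5,5):A a4@(0,3):B a5@(1,0):A a6@(1,4):A a7@(1,1):B a8@(3,4):A a9@(2,0):B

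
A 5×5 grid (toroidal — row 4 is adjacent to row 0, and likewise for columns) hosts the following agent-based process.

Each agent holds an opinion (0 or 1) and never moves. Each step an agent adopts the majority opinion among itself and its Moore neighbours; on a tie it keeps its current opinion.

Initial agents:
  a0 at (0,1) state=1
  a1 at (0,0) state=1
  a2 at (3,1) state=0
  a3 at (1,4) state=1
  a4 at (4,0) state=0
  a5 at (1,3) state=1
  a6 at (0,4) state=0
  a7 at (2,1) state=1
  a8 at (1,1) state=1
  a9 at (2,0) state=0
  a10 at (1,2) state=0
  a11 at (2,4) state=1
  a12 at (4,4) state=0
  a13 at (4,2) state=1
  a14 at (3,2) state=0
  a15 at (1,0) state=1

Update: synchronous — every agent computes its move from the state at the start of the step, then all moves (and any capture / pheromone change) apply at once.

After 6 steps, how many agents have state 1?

12

t=1: a0@(0,1):1 a1@(0,0):1 a2@(3,1):0 a3@(1,4):1 a4@(4,0):0 a5@(1,3):1 a6@(0,4):1 a7@(2,1):0 a8@(1,1):1 a9@(2,0):1 a10@(1,2):1 a11@(2,4):1 a12@(4,4):0 a13@(4,2):1 a14@(3,2):0 a15@(1,0):1
t=2: a0@(0,1):1 a1@(0,0):1 a2@(3,1):0 a3@(1,4):1 a4@(4,0):0 a5@(1,3):1 a6@(0,4):1 a7@(2,1):1 a8@(1,1):1 a9@(2,0):1 a10@(1,2):1 a11@(2,4):1 a12@(4,4):0 a13@(4,2):1 a14@(3,2):0 a15@(1,0):1
t=3: (unchanged — steady state)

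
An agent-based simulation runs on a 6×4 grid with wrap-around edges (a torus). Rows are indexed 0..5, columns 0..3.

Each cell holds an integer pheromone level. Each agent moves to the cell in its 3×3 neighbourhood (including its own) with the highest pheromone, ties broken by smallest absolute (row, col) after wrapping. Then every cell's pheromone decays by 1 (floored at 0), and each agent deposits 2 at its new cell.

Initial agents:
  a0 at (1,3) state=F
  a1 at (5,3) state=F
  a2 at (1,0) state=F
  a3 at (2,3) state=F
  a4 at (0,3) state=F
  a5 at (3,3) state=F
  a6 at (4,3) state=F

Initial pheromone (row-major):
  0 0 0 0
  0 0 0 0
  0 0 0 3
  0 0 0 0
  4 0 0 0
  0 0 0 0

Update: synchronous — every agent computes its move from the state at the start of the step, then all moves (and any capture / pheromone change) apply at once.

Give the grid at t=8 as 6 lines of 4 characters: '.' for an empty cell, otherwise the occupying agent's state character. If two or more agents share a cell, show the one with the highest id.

t=1: a0@(2,3) a1@(4,0) a2@(2,3) a3@(2,3) a4@(0,0) a5@(4,0) a6@(4,0) | pheromone: 2 0 0 0 / 0 0 0 0 / 0 0 0 8 / 0 0 0 0 / 9 0 0 0 / 0 0 0 0
t=2: a0@(2,3) a1@(4,0) a2@(2,3) a3@(2,3) a4@(0,0) a5@(4,0) a6@(4,0) | pheromone: 3 0 0 0 / 0 0 0 0 / 0 0 0 13 / 0 0 0 0 / 14 0 0 0 / 0 0 0 0
t=3: a0@(2,3) a1@(4,0) a2@(2,3) a3@(2,3) a4@(0,0) a5@(4,0) a6@(4,0) | pheromone: 4 0 0 0 / 0 0 0 0 / 0 0 0 18 / 0 0 0 0 / 19 0 0 0 / 0 0 0 0
t=4: a0@(2,3) a1@(4,0) a2@(2,3) a3@(2,3) a4@(0,0) a5@(4,0) a6@(4,0) | pheromone: 5 0 0 0 / 0 0 0 0 / 0 0 0 23 / 0 0 0 0 / 24 0 0 0 / 0 0 0 0
t=5: a0@(2,3) a1@(4,0) a2@(2,3) a3@(2,3) a4@(0,0) a5@(4,0) a6@(4,0) | pheromone: 6 0 0 0 / 0 0 0 0 / 0 0 0 28 / 0 0 0 0 / 29 0 0 0 / 0 0 0 0
t=6: a0@(2,3) a1@(4,0) a2@(2,3) a3@(2,3) a4@(0,0) a5@(4,0) a6@(4,0) | pheromone: 7 0 0 0 / 0 0 0 0 / 0 0 0 33 / 0 0 0 0 / 34 0 0 0 / 0 0 0 0
t=7: a0@(2,3) a1@(4,0) a2@(2,3) a3@(2,3) a4@(0,0) a5@(4,0) a6@(4,0) | pheromone: 8 0 0 0 / 0 0 0 0 / 0 0 0 38 / 0 0 0 0 / 39 0 0 0 / 0 0 0 0
t=8: a0@(2,3) a1@(4,0) a2@(2,3) a3@(2,3) a4@(0,0) a5@(4,0) a6@(4,0) | pheromone: 9 0 0 0 / 0 0 0 0 / 0 0 0 43 / 0 0 0 0 / 44 0 0 0 / 0 0 0 0

F...
....
...F
....
F...
....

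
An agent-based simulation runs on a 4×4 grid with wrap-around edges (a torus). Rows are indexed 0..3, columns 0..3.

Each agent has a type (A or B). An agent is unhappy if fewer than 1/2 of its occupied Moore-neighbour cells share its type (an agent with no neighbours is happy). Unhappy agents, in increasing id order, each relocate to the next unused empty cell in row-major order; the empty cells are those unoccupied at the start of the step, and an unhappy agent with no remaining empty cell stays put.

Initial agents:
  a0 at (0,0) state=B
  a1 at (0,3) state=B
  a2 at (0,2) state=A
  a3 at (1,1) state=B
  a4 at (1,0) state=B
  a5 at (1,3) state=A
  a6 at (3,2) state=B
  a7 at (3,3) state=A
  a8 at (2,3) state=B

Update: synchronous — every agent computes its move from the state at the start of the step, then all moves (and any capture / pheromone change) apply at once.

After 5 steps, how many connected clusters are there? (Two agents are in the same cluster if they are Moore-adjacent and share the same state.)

2

t=1: a0@(0,0):B a1@(0,3):B a2@(0,1):A a3@(1,1):B a4@(1,0):B a5@(1,2):A a6@(3,2):B a7@(2,0):A a8@(2,3):B
t=2: a0@(0,0):B a1@(0,3):B a2@(0,2):A a3@(1,3):B a4@(1,0):B a5@(2,1):A a6@(3,2):B a7@(2,2):A a8@(2,3):B
t=3: a0@(0,0):B a1@(0,3):B a2@(0,1):A a3@(1,3):B a4@(1,0):B a5@(1,1):A a6@(1,2):B a7@(2,0):A a8@(2,3):B
t=4: a0@(0,0):B a1@(0,3):B a2@(0,2):A a3@(1,3):B a4@(1,0):B a5@(2,1):A a6@(1,2):B a7@(2,2):A a8@(2,3):B
t=5: a0@(0,0):B a1@(0,3):B a2@(0,1):A a3@(1,3):B a4@(1,0):B a5@(1,1):A a6@(1,2):B a7@(2,0):A a8@(2,3):B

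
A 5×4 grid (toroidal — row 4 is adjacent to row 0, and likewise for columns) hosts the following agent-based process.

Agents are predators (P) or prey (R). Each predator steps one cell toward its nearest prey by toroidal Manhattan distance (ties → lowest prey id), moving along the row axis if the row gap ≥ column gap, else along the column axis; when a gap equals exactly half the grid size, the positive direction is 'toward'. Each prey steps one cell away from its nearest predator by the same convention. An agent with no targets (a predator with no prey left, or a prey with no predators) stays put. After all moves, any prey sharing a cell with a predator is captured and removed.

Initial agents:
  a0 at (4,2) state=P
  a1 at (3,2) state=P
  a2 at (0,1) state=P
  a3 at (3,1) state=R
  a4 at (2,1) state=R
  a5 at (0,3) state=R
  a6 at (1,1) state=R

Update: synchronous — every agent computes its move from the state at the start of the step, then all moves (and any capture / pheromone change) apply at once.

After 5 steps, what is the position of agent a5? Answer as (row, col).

(3, 2)

t=1: a0@(3,2):P a1@(3,1):P a2@(1,1):P a3@(3,0):R a5@(1,3):R a6@(2,1):R
t=2: a0@(3,3):P a1@(3,0):P a2@(2,1):P a5@(1,2):R a6@(1,1):R
t=3: a0@(2,3):P a1@(2,0):P a2@(1,1):P a5@(0,2):R a6@(0,1):R
t=4: a0@(1,3):P a1@(1,0):P a2@(0,1):P a5@(4,2):R a6@(4,1):R
t=5: a0@(0,3):P a1@(0,0):P a2@(4,1):P a5@(3,2):R a6@(3,1):R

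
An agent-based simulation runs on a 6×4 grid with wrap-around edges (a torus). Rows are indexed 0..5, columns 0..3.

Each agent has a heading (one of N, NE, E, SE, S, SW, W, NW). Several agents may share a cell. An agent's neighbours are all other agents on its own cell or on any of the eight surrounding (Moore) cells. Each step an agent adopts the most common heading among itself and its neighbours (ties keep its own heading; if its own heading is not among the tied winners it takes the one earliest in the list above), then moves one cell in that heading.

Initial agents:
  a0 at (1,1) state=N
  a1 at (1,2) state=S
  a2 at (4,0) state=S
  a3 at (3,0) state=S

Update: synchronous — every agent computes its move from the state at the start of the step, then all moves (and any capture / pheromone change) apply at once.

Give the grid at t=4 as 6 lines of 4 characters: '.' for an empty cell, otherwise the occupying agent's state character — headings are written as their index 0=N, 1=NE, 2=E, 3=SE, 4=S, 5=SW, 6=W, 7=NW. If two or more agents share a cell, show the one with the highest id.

t=1: a0@(0,1):N a1@(2,2):S a2@(5,0):S a3@(4,0):S
t=2: a0@(5,1):N a1@(3,2):S a2@(0,0):S a3@(5,0):S
t=3: a0@(0,1):S a1@(4,2):S a2@(1,0):S a3@(0,0):S
t=4: a0@(1,1):S a1@(5,2):S a2@(2,0):S a3@(1,0):S

....
44..
4...
....
....
..4.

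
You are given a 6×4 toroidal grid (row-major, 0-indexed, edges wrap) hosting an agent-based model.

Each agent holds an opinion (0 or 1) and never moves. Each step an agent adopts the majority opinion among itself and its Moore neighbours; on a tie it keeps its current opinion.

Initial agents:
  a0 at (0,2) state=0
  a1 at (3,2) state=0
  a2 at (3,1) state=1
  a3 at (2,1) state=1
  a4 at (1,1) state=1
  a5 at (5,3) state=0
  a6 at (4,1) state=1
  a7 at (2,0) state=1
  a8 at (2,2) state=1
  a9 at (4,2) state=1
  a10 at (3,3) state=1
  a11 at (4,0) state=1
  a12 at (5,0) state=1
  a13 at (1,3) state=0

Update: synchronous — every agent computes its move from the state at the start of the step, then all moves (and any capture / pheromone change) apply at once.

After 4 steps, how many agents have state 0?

t=1: a0@(0,2):0 a1@(3,2):1 a2@(3,1):1 a3@(2,1):1 a4@(1,1):1 a5@(5,3):1 a6@(4,1):1 a7@(2,0):1 a8@(2,2):1 a9@(4,2):1 a10@(3,3):1 a11@(4,0):1 a12@(5,0):1 a13@(1,3):0
t=2: (unchanged — steady state)

2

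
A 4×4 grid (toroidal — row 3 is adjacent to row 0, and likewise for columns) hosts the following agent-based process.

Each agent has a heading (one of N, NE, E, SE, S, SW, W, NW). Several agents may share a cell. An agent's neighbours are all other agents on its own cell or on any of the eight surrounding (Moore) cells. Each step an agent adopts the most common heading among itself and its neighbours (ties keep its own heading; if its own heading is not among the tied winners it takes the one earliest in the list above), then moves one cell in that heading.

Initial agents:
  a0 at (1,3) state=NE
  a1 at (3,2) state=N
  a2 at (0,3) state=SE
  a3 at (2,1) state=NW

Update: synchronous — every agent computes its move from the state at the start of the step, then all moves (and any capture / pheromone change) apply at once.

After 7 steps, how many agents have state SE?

t=1: a0@(0,0):NE a1@(2,2):N a2@(1,0):SE a3@(1,0):NW
t=2: a0@(3,1):NE a1@(1,2):N a2@(2,1):SE a3@(0,3):NW
t=3: a0@(2,2):NE a1@(0,2):N a2@(3,2):SE a3@(3,2):NW
t=4: a0@(1,3):NE a1@(3,2):N a2@(0,3):SE a3@(2,1):NW
t=5: a0@(0,0):NE a1@(2,2):N a2@(1,0):SE a3@(1,0):NW
t=6: a0@(3,1):NE a1@(1,2):N a2@(2,1):SE a3@(0,3):NW
t=7: a0@(2,2):NE a1@(0,2):N a2@(3,2):SE a3@(3,2):NW

1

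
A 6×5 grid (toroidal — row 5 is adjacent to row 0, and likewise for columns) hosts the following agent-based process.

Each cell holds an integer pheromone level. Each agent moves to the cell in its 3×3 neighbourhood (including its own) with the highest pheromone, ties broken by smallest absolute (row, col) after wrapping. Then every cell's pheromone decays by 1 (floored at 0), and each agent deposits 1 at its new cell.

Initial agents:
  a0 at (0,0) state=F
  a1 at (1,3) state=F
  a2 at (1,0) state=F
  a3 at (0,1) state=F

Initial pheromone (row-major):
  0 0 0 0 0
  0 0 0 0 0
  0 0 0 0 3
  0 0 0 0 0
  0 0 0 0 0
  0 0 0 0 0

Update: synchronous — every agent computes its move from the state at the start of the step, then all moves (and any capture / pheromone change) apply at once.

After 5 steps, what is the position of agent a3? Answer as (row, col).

(0, 0)

t=1: a0@(0,0) a1@(2,4) a2@(2,4) a3@(0,0) | pheromone: 2 0 0 0 0 / 0 0 0 0 0 / 0 0 0 0 4 / 0 0 0 0 0 / 0 0 0 0 0 / 0 0 0 0 0
t=2: a0@(0,0) a1@(2,4) a2@(2,4) a3@(0,0) | pheromone: 3 0 0 0 0 / 0 0 0 0 0 / 0 0 0 0 5 / 0 0 0 0 0 / 0 0 0 0 0 / 0 0 0 0 0
t=3: a0@(0,0) a1@(2,4) a2@(2,4) a3@(0,0) | pheromone: 4 0 0 0 0 / 0 0 0 0 0 / 0 0 0 0 6 / 0 0 0 0 0 / 0 0 0 0 0 / 0 0 0 0 0
t=4: a0@(0,0) a1@(2,4) a2@(2,4) a3@(0,0) | pheromone: 5 0 0 0 0 / 0 0 0 0 0 / 0 0 0 0 7 / 0 0 0 0 0 / 0 0 0 0 0 / 0 0 0 0 0
t=5: a0@(0,0) a1@(2,4) a2@(2,4) a3@(0,0) | pheromone: 6 0 0 0 0 / 0 0 0 0 0 / 0 0 0 0 8 / 0 0 0 0 0 / 0 0 0 0 0 / 0 0 0 0 0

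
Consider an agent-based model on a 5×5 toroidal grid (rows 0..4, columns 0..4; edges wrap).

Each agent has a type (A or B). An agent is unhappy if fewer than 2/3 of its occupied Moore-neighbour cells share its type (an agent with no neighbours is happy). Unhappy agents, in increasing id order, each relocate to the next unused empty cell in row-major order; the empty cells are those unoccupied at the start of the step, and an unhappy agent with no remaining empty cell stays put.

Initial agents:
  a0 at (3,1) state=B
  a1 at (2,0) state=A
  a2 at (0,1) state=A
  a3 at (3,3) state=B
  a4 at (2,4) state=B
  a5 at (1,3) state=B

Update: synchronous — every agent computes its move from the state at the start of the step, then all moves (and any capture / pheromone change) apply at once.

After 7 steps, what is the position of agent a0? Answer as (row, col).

t=1: a0@(0,0):B a1@(0,2):A a2@(0,1):A a3@(3,3):B a4@(2,4):B a5@(1,3):B
t=2: a0@(0,3):B a1@(0,4):A a2@(1,0):A a3@(3,3):B a4@(2,4):B a5@(1,1):B
t=3: a0@(0,0):B a1@(0,1):A a2@(0,2):A a3@(3,3):B a4@(1,2):B a5@(1,3):B
t=4: a0@(0,3):B a1@(0,4):A a2@(1,0):A a3@(3,3):B a4@(1,1):B a5@(1,4):B
t=5: a0@(0,0):B a1@(0,1):A a2@(0,2):A a3@(3,3):B a4@(1,2):B a5@(1,3):B
t=6: a0@(0,3):B a1@(0,4):A a2@(1,0):A a3@(3,3):B a4@(1,1):B a5@(1,4):B
t=7: a0@(0,0):B a1@(0,1):A a2@(0,2):A a3@(3,3):B a4@(1,2):B a5@(1,3):B

(0, 0)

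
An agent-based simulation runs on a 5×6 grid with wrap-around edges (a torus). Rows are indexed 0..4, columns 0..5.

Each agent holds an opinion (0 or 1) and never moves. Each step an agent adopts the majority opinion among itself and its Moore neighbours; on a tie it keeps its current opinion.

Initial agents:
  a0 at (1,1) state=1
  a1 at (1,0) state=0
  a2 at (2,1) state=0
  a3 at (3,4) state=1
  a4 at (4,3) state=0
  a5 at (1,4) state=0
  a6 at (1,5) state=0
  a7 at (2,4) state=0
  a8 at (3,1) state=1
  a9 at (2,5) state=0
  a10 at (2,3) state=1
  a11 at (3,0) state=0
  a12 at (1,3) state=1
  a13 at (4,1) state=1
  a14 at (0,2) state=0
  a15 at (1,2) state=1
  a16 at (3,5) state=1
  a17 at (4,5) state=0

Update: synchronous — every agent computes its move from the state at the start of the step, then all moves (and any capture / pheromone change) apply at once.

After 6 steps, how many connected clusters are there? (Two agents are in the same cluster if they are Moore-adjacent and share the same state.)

2

t=1: a0@(1,1):0 a1@(1,0):0 a2@(2,1):0 a3@(3,4):0 a4@(4,3):0 a5@(1,4):0 a6@(1,5):0 a7@(2,4):0 a8@(3,1):1 a9@(2,5):0 a10@(2,3):1 a11@(3,0):0 a12@(1,3):1 a13@(4,1):1 a14@(0,2):1 a15@(1,2):1 a16@(3,5):0 a17@(4,5):0
t=2: (unchanged — steady state)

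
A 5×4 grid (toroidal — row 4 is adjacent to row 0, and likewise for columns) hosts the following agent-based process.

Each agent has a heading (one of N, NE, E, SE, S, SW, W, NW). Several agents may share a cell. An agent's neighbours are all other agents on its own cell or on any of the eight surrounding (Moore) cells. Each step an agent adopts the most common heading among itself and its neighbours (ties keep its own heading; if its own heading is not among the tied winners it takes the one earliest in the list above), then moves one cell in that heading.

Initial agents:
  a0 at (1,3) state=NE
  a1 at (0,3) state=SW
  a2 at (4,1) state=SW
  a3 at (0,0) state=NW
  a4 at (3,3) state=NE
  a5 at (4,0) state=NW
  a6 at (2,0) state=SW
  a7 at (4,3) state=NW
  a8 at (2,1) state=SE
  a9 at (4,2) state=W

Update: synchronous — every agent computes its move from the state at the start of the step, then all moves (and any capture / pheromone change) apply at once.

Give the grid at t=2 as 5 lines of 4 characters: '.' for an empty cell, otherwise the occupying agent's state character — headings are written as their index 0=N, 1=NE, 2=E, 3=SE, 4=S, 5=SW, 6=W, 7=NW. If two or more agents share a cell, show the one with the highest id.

....
57..
5777
.77.
....

t=1: a0@(2,2):SW a1@(4,2):NW a2@(3,0):NW a3@(4,3):NW a4@(2,2):NW a5@(3,3):NW a6@(1,1):NE a7@(3,2):NW a8@(3,2):SE a9@(0,1):SW
t=2: a0@(1,1):NW a1@(3,1):NW a2@(2,3):NW a3@(3,2):NW a4@(1,1):NW a5@(2,2):NW a6@(2,0):SW a7@(2,1):NW a8@(2,1):NW a9@(1,0):SW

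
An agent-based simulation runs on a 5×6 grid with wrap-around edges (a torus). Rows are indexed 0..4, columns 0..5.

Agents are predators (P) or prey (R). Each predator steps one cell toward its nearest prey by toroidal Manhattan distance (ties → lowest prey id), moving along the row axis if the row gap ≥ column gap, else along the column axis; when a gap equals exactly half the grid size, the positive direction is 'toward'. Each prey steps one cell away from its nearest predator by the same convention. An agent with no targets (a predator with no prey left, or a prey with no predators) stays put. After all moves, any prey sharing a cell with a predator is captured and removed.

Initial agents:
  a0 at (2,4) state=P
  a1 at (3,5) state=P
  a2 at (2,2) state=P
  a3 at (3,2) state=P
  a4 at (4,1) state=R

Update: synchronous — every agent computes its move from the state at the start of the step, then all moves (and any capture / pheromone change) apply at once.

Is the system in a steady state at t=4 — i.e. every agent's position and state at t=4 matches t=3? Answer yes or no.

t=1: a0@(2,5):P a1@(3,0):P a2@(3,2):P a3@(4,2):P a4@(0,1):R
t=2: a0@(1,5):P a1@(4,0):P a2@(4,2):P a3@(0,2):P a4@(1,1):R
t=3: a0@(1,0):P a1@(0,0):P a2@(0,2):P a3@(1,2):P
t=4: (unchanged — steady state)

yes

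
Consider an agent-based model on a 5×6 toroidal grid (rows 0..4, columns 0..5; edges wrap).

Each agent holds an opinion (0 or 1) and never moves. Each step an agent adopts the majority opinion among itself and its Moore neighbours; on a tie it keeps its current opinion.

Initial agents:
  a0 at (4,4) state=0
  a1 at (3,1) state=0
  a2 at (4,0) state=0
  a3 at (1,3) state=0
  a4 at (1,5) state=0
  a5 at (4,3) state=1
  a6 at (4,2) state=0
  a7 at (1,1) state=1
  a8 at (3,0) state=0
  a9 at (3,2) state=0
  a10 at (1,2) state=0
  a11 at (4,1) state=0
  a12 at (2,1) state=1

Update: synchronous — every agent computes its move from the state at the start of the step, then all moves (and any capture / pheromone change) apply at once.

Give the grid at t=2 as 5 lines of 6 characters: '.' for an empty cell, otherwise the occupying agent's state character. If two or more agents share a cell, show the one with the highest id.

......
.000.0
.0....
000...
00000.

t=1: a0@(4,4):0 a1@(3,1):0 a2@(4,0):0 a3@(1,3):0 a4@(1,5):0 a5@(4,3):0 a6@(4,2):0 a7@(1,1):1 a8@(3,0):0 a9@(3,2):0 a10@(1,2):0 a11@(4,1):0 a12@(2,1):0
t=2: a0@(4,4):0 a1@(3,1):0 a2@(4,0):0 a3@(1,3):0 a4@(1,5):0 a5@(4,3):0 a6@(4,2):0 a7@(1,1):0 a8@(3,0):0 a9@(3,2):0 a10@(1,2):0 a11@(4,1):0 a12@(2,1):0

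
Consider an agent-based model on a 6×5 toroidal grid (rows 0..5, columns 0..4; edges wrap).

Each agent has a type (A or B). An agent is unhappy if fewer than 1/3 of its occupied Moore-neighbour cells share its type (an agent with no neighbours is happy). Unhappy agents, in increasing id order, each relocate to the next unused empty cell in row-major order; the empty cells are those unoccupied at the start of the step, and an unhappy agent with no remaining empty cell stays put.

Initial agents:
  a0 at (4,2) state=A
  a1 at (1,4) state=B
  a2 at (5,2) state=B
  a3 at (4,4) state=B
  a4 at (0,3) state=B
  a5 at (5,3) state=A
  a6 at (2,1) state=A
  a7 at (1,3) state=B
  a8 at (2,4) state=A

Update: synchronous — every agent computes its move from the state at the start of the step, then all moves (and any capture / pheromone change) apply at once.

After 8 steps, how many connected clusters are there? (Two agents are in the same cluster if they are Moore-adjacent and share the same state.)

t=1: a0@(4,2):A a1@(1,4):B a2@(5,2):B a3@(0,0):B a4@(0,3):B a5@(0,1):A a6@(2,1):A a7@(1,3):B a8@(0,2):A
t=2: a0@(0,4):A a1@(1,4):B a2@(1,0):B a3@(0,0):B a4@(0,3):B a5@(0,1):A a6@(2,1):A a7@(1,3):B a8@(1,1):A
t=3: a0@(0,2):A a1@(1,4):B a2@(1,0):B a3@(0,0):B a4@(0,3):B a5@(0,1):A a6@(2,1):A a7@(1,3):B a8@(1,1):A
t=4: (unchanged — steady state)

2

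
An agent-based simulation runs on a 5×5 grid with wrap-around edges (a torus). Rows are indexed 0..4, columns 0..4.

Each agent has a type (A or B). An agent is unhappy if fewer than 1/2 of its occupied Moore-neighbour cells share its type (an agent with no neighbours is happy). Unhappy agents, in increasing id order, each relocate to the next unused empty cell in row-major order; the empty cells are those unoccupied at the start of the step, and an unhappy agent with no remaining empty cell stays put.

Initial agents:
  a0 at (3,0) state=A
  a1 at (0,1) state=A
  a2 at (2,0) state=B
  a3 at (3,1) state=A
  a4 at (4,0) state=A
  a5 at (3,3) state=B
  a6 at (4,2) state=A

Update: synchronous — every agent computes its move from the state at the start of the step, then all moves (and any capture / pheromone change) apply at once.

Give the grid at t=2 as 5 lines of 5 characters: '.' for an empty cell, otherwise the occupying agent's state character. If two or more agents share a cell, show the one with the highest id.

.A.BB
.....
.....
AA...
A.A..

t=1: a0@(3,0):A a1@(0,1):A a2@(0,0):B a3@(3,1):A a4@(4,0):A a5@(0,2):B a6@(4,2):A
t=2: a0@(3,0):A a1@(0,1):A a2@(0,3):B a3@(3,1):A a4@(4,0):A a5@(0,4):B a6@(4,2):A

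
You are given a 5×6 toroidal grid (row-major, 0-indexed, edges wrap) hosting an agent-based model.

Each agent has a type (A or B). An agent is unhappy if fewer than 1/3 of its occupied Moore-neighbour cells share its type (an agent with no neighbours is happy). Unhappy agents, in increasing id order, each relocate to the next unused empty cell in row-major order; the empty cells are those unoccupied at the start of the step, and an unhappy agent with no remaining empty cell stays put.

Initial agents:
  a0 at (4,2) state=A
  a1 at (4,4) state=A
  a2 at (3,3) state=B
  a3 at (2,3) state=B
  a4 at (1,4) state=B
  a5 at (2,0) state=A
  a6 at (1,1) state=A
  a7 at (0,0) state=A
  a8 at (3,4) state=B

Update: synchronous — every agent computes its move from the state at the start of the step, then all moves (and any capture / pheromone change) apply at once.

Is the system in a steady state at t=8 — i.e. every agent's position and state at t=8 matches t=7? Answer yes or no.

t=1: a0@(0,1):A a1@(0,2):A a2@(3,3):B a3@(2,3):B a4@(1,4):B a5@(2,0):A a6@(1,1):A a7@(0,0):A a8@(3,4):B
t=2: (unchanged — steady state)

yes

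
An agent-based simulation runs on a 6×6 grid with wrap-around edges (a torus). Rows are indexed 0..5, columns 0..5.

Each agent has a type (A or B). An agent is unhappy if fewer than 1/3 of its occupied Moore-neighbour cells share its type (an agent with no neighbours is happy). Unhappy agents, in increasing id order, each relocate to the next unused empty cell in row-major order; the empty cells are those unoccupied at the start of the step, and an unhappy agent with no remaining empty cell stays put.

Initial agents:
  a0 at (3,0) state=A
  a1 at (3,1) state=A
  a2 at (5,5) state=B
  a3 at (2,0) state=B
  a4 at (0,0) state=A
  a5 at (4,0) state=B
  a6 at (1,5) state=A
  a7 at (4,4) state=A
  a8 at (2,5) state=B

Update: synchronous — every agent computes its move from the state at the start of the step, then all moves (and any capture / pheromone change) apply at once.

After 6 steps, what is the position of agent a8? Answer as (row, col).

(0, 3)

t=1: a0@(0,1):A a1@(3,1):A a2@(5,5):B a3@(0,2):B a4@(0,0):A a5@(4,0):B a6@(1,5):A a7@(0,3):A a8@(2,5):B
t=2: a0@(0,1):A a1@(0,4):A a2@(5,5):B a3@(0,5):B a4@(0,0):A a5@(4,0):B a6@(1,5):A a7@(1,0):A a8@(1,1):B
t=3: a0@(0,1):A a1@(0,4):A a2@(5,5):B a3@(0,2):B a4@(0,0):A a5@(4,0):B a6@(1,5):A a7@(1,0):A a8@(0,3):B
t=4: (unchanged — steady state)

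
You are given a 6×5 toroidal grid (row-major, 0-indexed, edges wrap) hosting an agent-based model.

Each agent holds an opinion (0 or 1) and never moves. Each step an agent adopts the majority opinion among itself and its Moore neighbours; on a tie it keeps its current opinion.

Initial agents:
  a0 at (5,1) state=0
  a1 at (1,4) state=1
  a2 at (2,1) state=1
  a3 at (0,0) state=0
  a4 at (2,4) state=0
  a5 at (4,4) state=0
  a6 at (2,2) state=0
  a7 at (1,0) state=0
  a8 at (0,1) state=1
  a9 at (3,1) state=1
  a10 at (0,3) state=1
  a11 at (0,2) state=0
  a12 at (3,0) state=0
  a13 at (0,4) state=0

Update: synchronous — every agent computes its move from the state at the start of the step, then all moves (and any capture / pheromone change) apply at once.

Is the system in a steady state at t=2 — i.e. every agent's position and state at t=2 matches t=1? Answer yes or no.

t=1: a0@(5,1):0 a1@(1,4):0 a2@(2,1):0 a3@(0,0):0 a4@(2,4):0 a5@(4,4):0 a6@(2,2):1 a7@(1,0):0 a8@(0,1):0 a9@(3,1):1 a10@(0,3):1 a11@(0,2):0 a12@(3,0):0 a13@(0,4):0
t=2: a0@(5,1):0 a1@(1,4):0 a2@(2,1):0 a3@(0,0):0 a4@(2,4):0 a5@(4,4):0 a6@(2,2):1 a7@(1,0):0 a8@(0,1):0 a9@(3,1):1 a10@(0,3):0 a11@(0,2):0 a12@(3,0):0 a13@(0,4):0

no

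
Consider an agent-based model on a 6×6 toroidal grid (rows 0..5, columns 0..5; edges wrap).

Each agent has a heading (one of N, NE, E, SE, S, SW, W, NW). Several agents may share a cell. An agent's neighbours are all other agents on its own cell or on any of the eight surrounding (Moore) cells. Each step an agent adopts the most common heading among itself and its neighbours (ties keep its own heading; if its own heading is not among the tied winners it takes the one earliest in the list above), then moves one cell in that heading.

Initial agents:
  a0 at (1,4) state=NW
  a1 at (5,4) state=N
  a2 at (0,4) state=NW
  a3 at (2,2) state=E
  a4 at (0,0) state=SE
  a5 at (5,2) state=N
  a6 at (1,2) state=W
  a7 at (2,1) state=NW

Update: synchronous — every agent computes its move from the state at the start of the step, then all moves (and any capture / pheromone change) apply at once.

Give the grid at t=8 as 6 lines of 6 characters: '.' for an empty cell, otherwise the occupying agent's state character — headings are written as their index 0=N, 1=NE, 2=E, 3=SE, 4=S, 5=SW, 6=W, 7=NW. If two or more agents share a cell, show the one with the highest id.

.....7
......
......
..0.0.
...0..
..7...

t=1: a0@(0,3):NW a1@(4,4):N a2@(5,3):NW a3@(2,3):E a4@(1,1):SE a5@(4,2):N a6@(1,1):W a7@(1,0):NW
t=2: a0@(5,2):NW a1@(3,4):N a2@(4,2):NW a3@(2,4):E a4@(2,2):SE a5@(3,2):N a6@(1,0):W a7@(0,5):NW
t=3: a0@(4,1):NW a1@(2,4):N a2@(3,1):NW a3@(2,5):E a4@(3,3):SE a5@(2,2):N a6@(1,5):W a7@(5,4):NW
t=4: a0@(3,0):NW a1@(1,4):N a2@(2,0):NW a3@(2,0):E a4@(2,3):N a5@(1,2):N a6@(1,4):W a7@(4,3):NW
t=5: a0@(2,5):NW a1@(0,4):N a2@(1,5):NW a3@(1,5):NW a4@(1,3):N a5@(0,2):N a6@(0,4):N a7@(3,2):NW
t=6: a0@(1,4):NW a1@(5,4):N a2@(0,4):NW a3@(0,4):NW a4@(0,3):N a5@(5,2):N a6@(5,4):N a7@(2,1):NW
t=7: a0@(0,3):NW a1@(4,4):N a2@(5,3):NW a3@(5,3):NW a4@(5,3):N a5@(4,2):N a6@(4,4):N a7@(1,0):NW
t=8: a0@(5,2):NW a1@(3,4):N a2@(4,3):N a3@(4,3):N a4@(4,3):N a5@(3,2):N a6@(3,4):N a7@(0,5):NW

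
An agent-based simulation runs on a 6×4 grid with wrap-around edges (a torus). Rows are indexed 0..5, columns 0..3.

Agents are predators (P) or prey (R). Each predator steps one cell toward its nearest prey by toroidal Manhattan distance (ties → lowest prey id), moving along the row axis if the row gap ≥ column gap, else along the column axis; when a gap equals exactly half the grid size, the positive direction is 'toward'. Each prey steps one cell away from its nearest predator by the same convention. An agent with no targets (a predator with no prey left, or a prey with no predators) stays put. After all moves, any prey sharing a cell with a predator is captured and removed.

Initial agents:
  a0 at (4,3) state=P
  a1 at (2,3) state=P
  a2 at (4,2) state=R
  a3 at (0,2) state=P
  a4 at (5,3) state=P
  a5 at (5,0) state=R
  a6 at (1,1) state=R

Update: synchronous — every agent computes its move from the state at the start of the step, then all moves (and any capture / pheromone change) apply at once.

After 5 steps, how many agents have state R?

3

t=1: a0@(4,2):P a1@(3,3):P a2@(4,1):R a3@(5,2):P a4@(5,0):P a5@(5,1):R a6@(2,1):R
t=2: a0@(4,1):P a1@(3,0):P a2@(4,0):R a3@(5,1):P a4@(5,1):P a5@(5,0):R a6@(1,1):R
t=3: a0@(4,0):P a1@(4,0):P a2@(4,3):R a3@(5,0):P a4@(5,0):P a5@(5,3):R a6@(2,1):R
t=4: a0@(4,3):P a1@(4,3):P a2@(4,2):R a3@(5,3):P a4@(5,3):P a5@(5,2):R a6@(1,1):R
t=5: a0@(4,2):P a1@(4,2):P a2@(4,1):R a3@(5,2):P a4@(5,2):P a5@(5,1):R a6@(2,1):R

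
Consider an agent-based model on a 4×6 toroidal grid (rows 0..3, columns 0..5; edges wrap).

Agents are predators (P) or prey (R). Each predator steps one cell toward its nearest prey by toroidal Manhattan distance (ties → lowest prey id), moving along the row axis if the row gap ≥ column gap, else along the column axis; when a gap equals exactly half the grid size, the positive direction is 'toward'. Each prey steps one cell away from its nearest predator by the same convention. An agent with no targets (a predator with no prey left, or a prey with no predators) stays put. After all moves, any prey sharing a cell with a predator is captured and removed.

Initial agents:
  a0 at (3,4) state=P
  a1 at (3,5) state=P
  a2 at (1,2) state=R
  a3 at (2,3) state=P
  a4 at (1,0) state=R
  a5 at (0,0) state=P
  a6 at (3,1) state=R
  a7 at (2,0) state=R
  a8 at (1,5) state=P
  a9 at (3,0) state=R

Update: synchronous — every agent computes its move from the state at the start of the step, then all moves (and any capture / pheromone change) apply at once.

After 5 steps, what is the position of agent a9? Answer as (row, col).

(0, 2)

t=1: a0@(3,5):P a1@(3,0):P a2@(0,2):R a3@(1,3):P a4@(2,0):R a5@(1,0):P a6@(3,2):R a8@(1,0):P a9@(3,1):R
t=2: a0@(2,5):P a1@(2,0):P a2@(3,2):R a3@(0,3):P a4@(1,0):R a5@(2,0):P a6@(3,3):R a8@(2,0):P a9@(3,2):R
t=3: a0@(1,5):P a1@(1,0):P a2@(2,2):R a3@(3,3):P a4@(0,0):R a5@(1,0):P a6@(2,3):R a8@(1,0):P a9@(2,2):R
t=4: a0@(0,5):P a1@(0,0):P a2@(1,2):R a3@(2,3):P a4@(3,0):R a5@(0,0):P a6@(1,3):R a8@(0,0):P a9@(1,2):R
t=5: a0@(3,5):P a1@(3,0):P a2@(0,2):R a3@(1,3):P a4@(2,0):R a5@(3,0):P a6@(0,3):R a8@(3,0):P a9@(0,2):R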